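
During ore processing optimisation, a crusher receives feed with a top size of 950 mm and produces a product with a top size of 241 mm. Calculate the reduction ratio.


Reduction ratio = feed size / product size
= 950 / 241
= 3.9419

3.9419


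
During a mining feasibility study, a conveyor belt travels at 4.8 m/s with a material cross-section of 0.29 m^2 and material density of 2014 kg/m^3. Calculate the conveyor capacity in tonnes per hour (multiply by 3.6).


Volumetric flow = speed * area
= 4.8 * 0.29 = 1.392 m^3/s
Mass flow = volumetric * density
= 1.392 * 2014 = 2803.488 kg/s
Convert to t/h: multiply by 3.6
Capacity = 2803.488 * 3.6
= 10092.5568 t/h

10092.5568 t/h


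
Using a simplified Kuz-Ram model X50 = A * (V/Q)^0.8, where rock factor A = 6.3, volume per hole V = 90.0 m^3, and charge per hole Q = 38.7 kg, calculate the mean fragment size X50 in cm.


Compute V/Q:
V/Q = 90.0 / 38.7 = 2.325581395
Raise to the power 0.8:
(V/Q)^0.8 = 2.325581395^0.8 = 1.964378787
Multiply by A:
X50 = 6.3 * 1.964378787
= 12.3756 cm

12.3756 cm


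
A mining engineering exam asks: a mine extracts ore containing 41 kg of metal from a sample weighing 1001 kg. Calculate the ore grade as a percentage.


Ore grade = (metal mass / ore mass) * 100
= (41 / 1001) * 100
= 0.04095904096 * 100
= 4.0959%

4.0959%


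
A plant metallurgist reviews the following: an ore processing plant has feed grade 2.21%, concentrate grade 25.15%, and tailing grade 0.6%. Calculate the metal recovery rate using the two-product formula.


74.6311%

Using the two-product formula:
R = 100 * c * (f - t) / (f * (c - t))
Numerator = 100 * 25.15 * (2.21 - 0.6)
= 100 * 25.15 * 1.61
= 4049.15
Denominator = 2.21 * (25.15 - 0.6)
= 2.21 * 24.55
= 54.2555
R = 4049.15 / 54.2555
= 74.6311%


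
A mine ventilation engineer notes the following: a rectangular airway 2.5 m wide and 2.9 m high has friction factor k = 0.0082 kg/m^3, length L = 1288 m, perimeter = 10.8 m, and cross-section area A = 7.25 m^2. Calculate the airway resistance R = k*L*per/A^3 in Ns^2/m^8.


0.2993 Ns^2/m^8

Compute the numerator:
k * L * per = 0.0082 * 1288 * 10.8
= 114.06528
Compute the denominator:
A^3 = 7.25^3 = 381.078125
Resistance:
R = 114.06528 / 381.078125
= 0.2993 Ns^2/m^8


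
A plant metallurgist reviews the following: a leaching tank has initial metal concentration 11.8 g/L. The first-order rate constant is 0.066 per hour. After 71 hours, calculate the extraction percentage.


99.0776%

Compute the exponent:
-k * t = -0.066 * 71 = -4.686
Remaining concentration:
C = 11.8 * exp(-4.686)
= 11.8 * 0.009223506492
= 0.1088373766 g/L
Extracted = 11.8 - 0.1088373766 = 11.69116262 g/L
Extraction % = 11.69116262 / 11.8 * 100
= 99.0776%


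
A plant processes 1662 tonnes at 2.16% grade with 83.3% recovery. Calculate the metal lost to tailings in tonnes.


5.9952 tonnes

Total metal in feed:
= 1662 * 2.16 / 100 = 35.8992 tonnes
Metal recovered:
= 35.8992 * 83.3 / 100 = 29.9040336 tonnes
Metal lost to tailings:
= 35.8992 - 29.9040336
= 5.9952 tonnes


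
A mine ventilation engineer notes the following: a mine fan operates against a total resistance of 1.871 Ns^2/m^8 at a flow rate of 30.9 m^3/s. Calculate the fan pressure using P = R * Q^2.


Compute Q^2:
Q^2 = 30.9^2 = 954.81
Compute pressure:
P = R * Q^2 = 1.871 * 954.81
= 1786.4495 Pa

1786.4495 Pa


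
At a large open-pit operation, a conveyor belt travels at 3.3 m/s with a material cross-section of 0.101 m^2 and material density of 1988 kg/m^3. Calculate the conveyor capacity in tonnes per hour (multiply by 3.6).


2385.3614 t/h

Volumetric flow = speed * area
= 3.3 * 0.101 = 0.3333 m^3/s
Mass flow = volumetric * density
= 0.3333 * 1988 = 662.6004 kg/s
Convert to t/h: multiply by 3.6
Capacity = 662.6004 * 3.6
= 2385.3614 t/h


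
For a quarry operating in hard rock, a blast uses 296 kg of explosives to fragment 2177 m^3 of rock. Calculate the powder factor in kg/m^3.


0.136 kg/m^3

Powder factor = explosive mass / rock volume
= 296 / 2177
= 0.136 kg/m^3


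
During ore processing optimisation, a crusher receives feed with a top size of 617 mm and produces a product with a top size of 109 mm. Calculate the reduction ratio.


Reduction ratio = feed size / product size
= 617 / 109
= 5.6606

5.6606


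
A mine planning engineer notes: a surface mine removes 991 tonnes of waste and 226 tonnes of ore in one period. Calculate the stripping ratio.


4.385

Stripping ratio = waste tonnage / ore tonnage
= 991 / 226
= 4.385


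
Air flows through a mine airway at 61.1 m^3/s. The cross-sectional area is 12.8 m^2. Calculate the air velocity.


Velocity = flow rate / cross-sectional area
= 61.1 / 12.8
= 4.7734 m/s

4.7734 m/s


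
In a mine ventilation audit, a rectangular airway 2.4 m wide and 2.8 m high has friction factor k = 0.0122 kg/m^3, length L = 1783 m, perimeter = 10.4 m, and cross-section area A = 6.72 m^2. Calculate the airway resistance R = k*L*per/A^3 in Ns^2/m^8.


Compute the numerator:
k * L * per = 0.0122 * 1783 * 10.4
= 226.22704
Compute the denominator:
A^3 = 6.72^3 = 303.464448
Resistance:
R = 226.22704 / 303.464448
= 0.7455 Ns^2/m^8

0.7455 Ns^2/m^8


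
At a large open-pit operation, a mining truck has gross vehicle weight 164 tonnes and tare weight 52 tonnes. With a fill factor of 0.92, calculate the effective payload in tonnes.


103.04 tonnes

Maximum payload = gross - tare
= 164 - 52 = 112 tonnes
Effective payload = max payload * fill factor
= 112 * 0.92
= 103.04 tonnes


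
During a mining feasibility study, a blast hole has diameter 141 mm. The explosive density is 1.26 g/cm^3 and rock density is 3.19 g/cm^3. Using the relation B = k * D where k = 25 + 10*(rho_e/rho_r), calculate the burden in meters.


4.0819 m

First, compute k:
rho_e / rho_r = 1.26 / 3.19 = 0.394984326
k = 25 + 10 * 0.394984326 = 28.94984326
Then, compute burden:
B = k * D / 1000 = 28.94984326 * 141 / 1000
= 4081.9279 / 1000
= 4.0819 m


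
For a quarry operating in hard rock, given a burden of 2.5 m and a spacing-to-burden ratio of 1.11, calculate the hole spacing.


2.775 m

Spacing = burden * ratio
= 2.5 * 1.11
= 2.775 m


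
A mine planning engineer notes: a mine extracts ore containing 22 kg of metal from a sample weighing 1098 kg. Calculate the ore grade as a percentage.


Ore grade = (metal mass / ore mass) * 100
= (22 / 1098) * 100
= 0.02003642987 * 100
= 2.0036%

2.0036%


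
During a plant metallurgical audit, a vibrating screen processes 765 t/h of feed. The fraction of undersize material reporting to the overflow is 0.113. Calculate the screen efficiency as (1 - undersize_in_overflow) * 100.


88.7%

Screen efficiency = (1 - fraction of undersize in overflow) * 100
= (1 - 0.113) * 100
= 0.887 * 100
= 88.7%


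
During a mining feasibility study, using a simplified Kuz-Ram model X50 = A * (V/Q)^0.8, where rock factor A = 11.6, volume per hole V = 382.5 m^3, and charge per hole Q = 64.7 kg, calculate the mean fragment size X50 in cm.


Compute V/Q:
V/Q = 382.5 / 64.7 = 5.911901082
Raise to the power 0.8:
(V/Q)^0.8 = 5.911901082^0.8 = 4.143637235
Multiply by A:
X50 = 11.6 * 4.143637235
= 48.0662 cm

48.0662 cm


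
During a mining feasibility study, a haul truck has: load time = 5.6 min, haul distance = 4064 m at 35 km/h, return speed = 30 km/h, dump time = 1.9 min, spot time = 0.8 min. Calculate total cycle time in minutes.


23.3949 min

Convert haul speed to m/min: 35 * 1000/60 = 583.3333333 m/min
Haul time = 4064 / 583.3333333 = 6.966857143 min
Convert return speed to m/min: 30 * 1000/60 = 500 m/min
Return time = 4064 / 500 = 8.128 min
Total cycle time:
= 5.6 + 6.966857143 + 1.9 + 8.128 + 0.8
= 23.3949 min


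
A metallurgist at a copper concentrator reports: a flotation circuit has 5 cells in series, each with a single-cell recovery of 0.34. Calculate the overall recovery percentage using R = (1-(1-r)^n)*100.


Complement of single-cell recovery:
1 - r = 1 - 0.34 = 0.66
Raise to power n:
(1 - r)^5 = 0.66^5 = 0.1252332576
Overall recovery:
R = (1 - 0.1252332576) * 100
= 87.4767%

87.4767%


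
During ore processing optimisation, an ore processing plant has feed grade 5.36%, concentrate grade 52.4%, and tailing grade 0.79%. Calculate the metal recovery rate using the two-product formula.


86.5663%

Using the two-product formula:
R = 100 * c * (f - t) / (f * (c - t))
Numerator = 100 * 52.4 * (5.36 - 0.79)
= 100 * 52.4 * 4.57
= 23946.8
Denominator = 5.36 * (52.4 - 0.79)
= 5.36 * 51.61
= 276.6296
R = 23946.8 / 276.6296
= 86.5663%


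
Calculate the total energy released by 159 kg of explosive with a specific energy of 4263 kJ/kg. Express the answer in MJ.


Energy = mass * specific_energy / 1000
= 159 * 4263 / 1000
= 677817 / 1000
= 677.817 MJ

677.817 MJ


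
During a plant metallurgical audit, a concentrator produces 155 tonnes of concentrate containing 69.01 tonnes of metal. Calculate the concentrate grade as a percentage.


Grade = (metal in concentrate / concentrate mass) * 100
= (69.01 / 155) * 100
= 0.4452258065 * 100
= 44.5226%

44.5226%


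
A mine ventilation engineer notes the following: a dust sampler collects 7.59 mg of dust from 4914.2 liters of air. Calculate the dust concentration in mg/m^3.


Convert liters to m^3: 1 m^3 = 1000 L
Concentration = mass / volume * 1000
= 7.59 / 4914.2 * 1000
= 0.001544503683 * 1000
= 1.5445 mg/m^3

1.5445 mg/m^3


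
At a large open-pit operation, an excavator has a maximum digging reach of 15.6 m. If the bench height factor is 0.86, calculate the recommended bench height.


Bench height = reach * factor
= 15.6 * 0.86
= 13.416 m

13.416 m


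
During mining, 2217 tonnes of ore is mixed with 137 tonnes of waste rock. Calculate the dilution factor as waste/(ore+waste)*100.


5.8199%

Total material = ore + waste
= 2217 + 137 = 2354 tonnes
Dilution = waste / total * 100
= 137 / 2354 * 100
= 0.05819881054 * 100
= 5.8199%


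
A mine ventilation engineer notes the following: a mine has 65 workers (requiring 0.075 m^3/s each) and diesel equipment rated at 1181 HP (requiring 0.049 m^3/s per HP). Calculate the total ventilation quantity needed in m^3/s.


62.744 m^3/s

Airflow for workers:
Q_people = 65 * 0.075 = 4.875 m^3/s
Airflow for diesel equipment:
Q_diesel = 1181 * 0.049 = 57.869 m^3/s
Total ventilation:
Q_total = 4.875 + 57.869
= 62.744 m^3/s


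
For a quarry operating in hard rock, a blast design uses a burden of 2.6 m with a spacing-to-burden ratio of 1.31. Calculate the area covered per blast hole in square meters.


8.8556 m^2

First, find the spacing:
Spacing = burden * ratio = 2.6 * 1.31
= 3.406 m
Then, calculate the area:
Area = burden * spacing = 2.6 * 3.406
= 8.8556 m^2


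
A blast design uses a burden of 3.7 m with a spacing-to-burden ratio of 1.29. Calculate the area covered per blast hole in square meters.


17.6601 m^2

First, find the spacing:
Spacing = burden * ratio = 3.7 * 1.29
= 4.773 m
Then, calculate the area:
Area = burden * spacing = 3.7 * 4.773
= 17.6601 m^2


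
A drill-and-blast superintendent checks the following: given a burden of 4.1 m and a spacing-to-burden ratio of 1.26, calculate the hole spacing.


Spacing = burden * ratio
= 4.1 * 1.26
= 5.166 m

5.166 m


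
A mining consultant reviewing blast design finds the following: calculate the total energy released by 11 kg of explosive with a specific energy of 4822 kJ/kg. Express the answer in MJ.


53.042 MJ

Energy = mass * specific_energy / 1000
= 11 * 4822 / 1000
= 53042 / 1000
= 53.042 MJ


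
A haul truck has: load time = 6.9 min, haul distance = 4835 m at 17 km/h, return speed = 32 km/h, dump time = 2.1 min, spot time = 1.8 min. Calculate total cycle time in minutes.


36.9303 min

Convert haul speed to m/min: 17 * 1000/60 = 283.3333333 m/min
Haul time = 4835 / 283.3333333 = 17.06470588 min
Convert return speed to m/min: 32 * 1000/60 = 533.3333333 m/min
Return time = 4835 / 533.3333333 = 9.065625 min
Total cycle time:
= 6.9 + 17.06470588 + 2.1 + 9.065625 + 1.8
= 36.9303 min


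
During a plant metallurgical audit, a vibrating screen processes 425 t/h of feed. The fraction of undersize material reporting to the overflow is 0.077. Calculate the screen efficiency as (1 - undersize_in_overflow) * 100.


92.3%

Screen efficiency = (1 - fraction of undersize in overflow) * 100
= (1 - 0.077) * 100
= 0.923 * 100
= 92.3%


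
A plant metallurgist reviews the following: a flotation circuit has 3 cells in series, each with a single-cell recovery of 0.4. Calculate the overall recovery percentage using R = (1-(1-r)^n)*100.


Complement of single-cell recovery:
1 - r = 1 - 0.4 = 0.6
Raise to power n:
(1 - r)^3 = 0.6^3 = 0.216
Overall recovery:
R = (1 - 0.216) * 100
= 78.4%

78.4%


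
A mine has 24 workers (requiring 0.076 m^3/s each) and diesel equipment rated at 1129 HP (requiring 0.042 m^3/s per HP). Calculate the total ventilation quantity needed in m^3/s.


49.242 m^3/s

Airflow for workers:
Q_people = 24 * 0.076 = 1.824 m^3/s
Airflow for diesel equipment:
Q_diesel = 1129 * 0.042 = 47.418 m^3/s
Total ventilation:
Q_total = 1.824 + 47.418
= 49.242 m^3/s


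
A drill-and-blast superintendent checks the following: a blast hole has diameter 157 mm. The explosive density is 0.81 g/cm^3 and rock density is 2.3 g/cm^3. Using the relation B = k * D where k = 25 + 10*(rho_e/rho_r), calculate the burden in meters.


First, compute k:
rho_e / rho_r = 0.81 / 2.3 = 0.352173913
k = 25 + 10 * 0.352173913 = 28.52173913
Then, compute burden:
B = k * D / 1000 = 28.52173913 * 157 / 1000
= 4477.913043 / 1000
= 4.4779 m

4.4779 m


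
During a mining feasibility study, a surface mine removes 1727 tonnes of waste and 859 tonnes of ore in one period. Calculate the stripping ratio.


Stripping ratio = waste tonnage / ore tonnage
= 1727 / 859
= 2.0105

2.0105


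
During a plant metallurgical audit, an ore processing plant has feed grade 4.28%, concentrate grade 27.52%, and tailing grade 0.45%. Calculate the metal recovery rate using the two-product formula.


Using the two-product formula:
R = 100 * c * (f - t) / (f * (c - t))
Numerator = 100 * 27.52 * (4.28 - 0.45)
= 100 * 27.52 * 3.83
= 10540.16
Denominator = 4.28 * (27.52 - 0.45)
= 4.28 * 27.07
= 115.8596
R = 10540.16 / 115.8596
= 90.9736%

90.9736%


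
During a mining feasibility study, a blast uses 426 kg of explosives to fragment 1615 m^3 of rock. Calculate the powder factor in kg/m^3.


Powder factor = explosive mass / rock volume
= 426 / 1615
= 0.2638 kg/m^3

0.2638 kg/m^3


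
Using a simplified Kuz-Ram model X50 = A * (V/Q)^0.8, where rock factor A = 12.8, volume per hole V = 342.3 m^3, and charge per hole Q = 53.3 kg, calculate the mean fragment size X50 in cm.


56.6701 cm

Compute V/Q:
V/Q = 342.3 / 53.3 = 6.422138837
Raise to the power 0.8:
(V/Q)^0.8 = 6.422138837^0.8 = 4.42734894
Multiply by A:
X50 = 12.8 * 4.42734894
= 56.6701 cm


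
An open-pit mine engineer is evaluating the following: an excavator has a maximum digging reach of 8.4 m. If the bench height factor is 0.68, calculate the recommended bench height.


Bench height = reach * factor
= 8.4 * 0.68
= 5.712 m

5.712 m


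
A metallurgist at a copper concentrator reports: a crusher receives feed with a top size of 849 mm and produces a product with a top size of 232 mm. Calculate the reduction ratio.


Reduction ratio = feed size / product size
= 849 / 232
= 3.6595

3.6595


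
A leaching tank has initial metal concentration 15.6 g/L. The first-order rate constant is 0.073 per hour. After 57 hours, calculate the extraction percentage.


Compute the exponent:
-k * t = -0.073 * 57 = -4.161
Remaining concentration:
C = 15.6 * exp(-4.161)
= 15.6 * 0.01559195816
= 0.2432345473 g/L
Extracted = 15.6 - 0.2432345473 = 15.35676545 g/L
Extraction % = 15.35676545 / 15.6 * 100
= 98.4408%

98.4408%


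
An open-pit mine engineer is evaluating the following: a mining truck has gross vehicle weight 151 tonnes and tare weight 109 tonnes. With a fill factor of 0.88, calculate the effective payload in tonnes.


36.96 tonnes

Maximum payload = gross - tare
= 151 - 109 = 42 tonnes
Effective payload = max payload * fill factor
= 42 * 0.88
= 36.96 tonnes


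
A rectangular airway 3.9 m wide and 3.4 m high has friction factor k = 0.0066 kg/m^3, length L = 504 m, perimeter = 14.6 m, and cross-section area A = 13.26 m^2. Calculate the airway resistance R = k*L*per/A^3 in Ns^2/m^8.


Compute the numerator:
k * L * per = 0.0066 * 504 * 14.6
= 48.56544
Compute the denominator:
A^3 = 13.26^3 = 2331.473976
Resistance:
R = 48.56544 / 2331.473976
= 0.0208 Ns^2/m^8

0.0208 Ns^2/m^8


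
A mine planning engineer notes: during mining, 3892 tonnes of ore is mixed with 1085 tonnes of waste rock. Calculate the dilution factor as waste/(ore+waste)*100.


Total material = ore + waste
= 3892 + 1085 = 4977 tonnes
Dilution = waste / total * 100
= 1085 / 4977 * 100
= 0.2180028129 * 100
= 21.8003%

21.8003%


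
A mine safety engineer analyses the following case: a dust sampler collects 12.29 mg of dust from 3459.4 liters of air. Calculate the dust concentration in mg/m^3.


3.5526 mg/m^3

Convert liters to m^3: 1 m^3 = 1000 L
Concentration = mass / volume * 1000
= 12.29 / 3459.4 * 1000
= 0.003552639186 * 1000
= 3.5526 mg/m^3


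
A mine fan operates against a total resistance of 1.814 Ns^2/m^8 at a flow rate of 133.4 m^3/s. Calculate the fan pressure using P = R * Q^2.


Compute Q^2:
Q^2 = 133.4^2 = 17795.56
Compute pressure:
P = R * Q^2 = 1.814 * 17795.56
= 32281.1458 Pa

32281.1458 Pa


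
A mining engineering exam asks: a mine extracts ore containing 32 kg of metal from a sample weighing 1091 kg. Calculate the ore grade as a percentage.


2.9331%

Ore grade = (metal mass / ore mass) * 100
= (32 / 1091) * 100
= 0.02933088909 * 100
= 2.9331%


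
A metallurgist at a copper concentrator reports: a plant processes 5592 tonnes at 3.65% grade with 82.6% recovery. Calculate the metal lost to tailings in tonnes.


Total metal in feed:
= 5592 * 3.65 / 100 = 204.108 tonnes
Metal recovered:
= 204.108 * 82.6 / 100 = 168.593208 tonnes
Metal lost to tailings:
= 204.108 - 168.593208
= 35.5148 tonnes

35.5148 tonnes


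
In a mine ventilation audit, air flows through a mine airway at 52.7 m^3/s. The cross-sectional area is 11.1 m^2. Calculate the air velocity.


Velocity = flow rate / cross-sectional area
= 52.7 / 11.1
= 4.7477 m/s

4.7477 m/s


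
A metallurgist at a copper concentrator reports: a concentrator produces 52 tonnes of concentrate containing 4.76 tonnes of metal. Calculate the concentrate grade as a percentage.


9.1538%

Grade = (metal in concentrate / concentrate mass) * 100
= (4.76 / 52) * 100
= 0.09153846154 * 100
= 9.1538%


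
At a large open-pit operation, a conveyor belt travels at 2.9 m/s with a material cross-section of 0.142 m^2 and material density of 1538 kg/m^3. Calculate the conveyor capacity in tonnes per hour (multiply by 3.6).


Volumetric flow = speed * area
= 2.9 * 0.142 = 0.4118 m^3/s
Mass flow = volumetric * density
= 0.4118 * 1538 = 633.3484 kg/s
Convert to t/h: multiply by 3.6
Capacity = 633.3484 * 3.6
= 2280.0542 t/h

2280.0542 t/h


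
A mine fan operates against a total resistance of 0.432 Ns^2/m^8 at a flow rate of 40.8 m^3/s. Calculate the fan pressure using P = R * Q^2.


Compute Q^2:
Q^2 = 40.8^2 = 1664.64
Compute pressure:
P = R * Q^2 = 0.432 * 1664.64
= 719.1245 Pa

719.1245 Pa


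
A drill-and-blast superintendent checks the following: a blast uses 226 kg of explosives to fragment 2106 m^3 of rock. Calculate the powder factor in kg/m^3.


Powder factor = explosive mass / rock volume
= 226 / 2106
= 0.1073 kg/m^3

0.1073 kg/m^3


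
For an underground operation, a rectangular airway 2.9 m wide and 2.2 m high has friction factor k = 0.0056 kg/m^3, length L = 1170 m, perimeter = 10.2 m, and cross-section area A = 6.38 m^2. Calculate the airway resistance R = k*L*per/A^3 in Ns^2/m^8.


Compute the numerator:
k * L * per = 0.0056 * 1170 * 10.2
= 66.8304
Compute the denominator:
A^3 = 6.38^3 = 259.694072
Resistance:
R = 66.8304 / 259.694072
= 0.2573 Ns^2/m^8

0.2573 Ns^2/m^8


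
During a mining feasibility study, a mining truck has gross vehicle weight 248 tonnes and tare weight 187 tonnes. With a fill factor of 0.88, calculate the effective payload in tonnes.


Maximum payload = gross - tare
= 248 - 187 = 61 tonnes
Effective payload = max payload * fill factor
= 61 * 0.88
= 53.68 tonnes

53.68 tonnes


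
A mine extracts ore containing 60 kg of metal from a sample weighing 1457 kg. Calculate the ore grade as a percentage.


4.1181%

Ore grade = (metal mass / ore mass) * 100
= (60 / 1457) * 100
= 0.04118050789 * 100
= 4.1181%


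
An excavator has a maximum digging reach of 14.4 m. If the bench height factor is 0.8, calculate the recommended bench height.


11.52 m

Bench height = reach * factor
= 14.4 * 0.8
= 11.52 m


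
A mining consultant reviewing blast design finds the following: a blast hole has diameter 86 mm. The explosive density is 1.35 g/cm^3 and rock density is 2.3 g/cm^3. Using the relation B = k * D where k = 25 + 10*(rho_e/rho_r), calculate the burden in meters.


First, compute k:
rho_e / rho_r = 1.35 / 2.3 = 0.5869565217
k = 25 + 10 * 0.5869565217 = 30.86956522
Then, compute burden:
B = k * D / 1000 = 30.86956522 * 86 / 1000
= 2654.782609 / 1000
= 2.6548 m

2.6548 m


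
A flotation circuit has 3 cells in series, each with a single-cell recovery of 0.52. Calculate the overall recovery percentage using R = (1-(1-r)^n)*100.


Complement of single-cell recovery:
1 - r = 1 - 0.52 = 0.48
Raise to power n:
(1 - r)^3 = 0.48^3 = 0.110592
Overall recovery:
R = (1 - 0.110592) * 100
= 88.9408%

88.9408%


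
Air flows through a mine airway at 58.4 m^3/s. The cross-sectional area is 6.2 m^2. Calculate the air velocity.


Velocity = flow rate / cross-sectional area
= 58.4 / 6.2
= 9.4194 m/s

9.4194 m/s


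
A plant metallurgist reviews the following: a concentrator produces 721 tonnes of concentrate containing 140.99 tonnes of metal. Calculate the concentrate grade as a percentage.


Grade = (metal in concentrate / concentrate mass) * 100
= (140.99 / 721) * 100
= 0.1955478502 * 100
= 19.5548%

19.5548%


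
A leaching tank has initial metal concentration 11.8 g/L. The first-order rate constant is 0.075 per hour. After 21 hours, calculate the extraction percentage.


79.2992%

Compute the exponent:
-k * t = -0.075 * 21 = -1.575
Remaining concentration:
C = 11.8 * exp(-1.575)
= 11.8 * 0.2070075527
= 2.442689122 g/L
Extracted = 11.8 - 2.442689122 = 9.357310878 g/L
Extraction % = 9.357310878 / 11.8 * 100
= 79.2992%


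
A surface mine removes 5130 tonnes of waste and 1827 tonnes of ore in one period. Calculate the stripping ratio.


2.8079

Stripping ratio = waste tonnage / ore tonnage
= 5130 / 1827
= 2.8079


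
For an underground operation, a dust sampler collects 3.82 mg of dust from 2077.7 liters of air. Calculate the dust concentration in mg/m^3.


Convert liters to m^3: 1 m^3 = 1000 L
Concentration = mass / volume * 1000
= 3.82 / 2077.7 * 1000
= 0.001838571497 * 1000
= 1.8386 mg/m^3

1.8386 mg/m^3


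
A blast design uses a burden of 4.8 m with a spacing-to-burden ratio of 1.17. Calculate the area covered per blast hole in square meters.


First, find the spacing:
Spacing = burden * ratio = 4.8 * 1.17
= 5.616 m
Then, calculate the area:
Area = burden * spacing = 4.8 * 5.616
= 26.9568 m^2

26.9568 m^2


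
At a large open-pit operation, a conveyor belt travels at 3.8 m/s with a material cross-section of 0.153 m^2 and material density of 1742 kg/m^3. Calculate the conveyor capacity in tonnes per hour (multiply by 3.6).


Volumetric flow = speed * area
= 3.8 * 0.153 = 0.5814 m^3/s
Mass flow = volumetric * density
= 0.5814 * 1742 = 1012.7988 kg/s
Convert to t/h: multiply by 3.6
Capacity = 1012.7988 * 3.6
= 3646.0757 t/h

3646.0757 t/h


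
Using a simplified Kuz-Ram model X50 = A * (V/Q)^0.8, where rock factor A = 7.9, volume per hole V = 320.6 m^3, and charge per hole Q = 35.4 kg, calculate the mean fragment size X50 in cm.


Compute V/Q:
V/Q = 320.6 / 35.4 = 9.056497175
Raise to the power 0.8:
(V/Q)^0.8 = 9.056497175^0.8 = 5.828653051
Multiply by A:
X50 = 7.9 * 5.828653051
= 46.0464 cm

46.0464 cm


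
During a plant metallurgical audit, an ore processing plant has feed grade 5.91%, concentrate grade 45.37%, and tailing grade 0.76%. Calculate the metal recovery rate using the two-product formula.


Using the two-product formula:
R = 100 * c * (f - t) / (f * (c - t))
Numerator = 100 * 45.37 * (5.91 - 0.76)
= 100 * 45.37 * 5.15
= 23365.55
Denominator = 5.91 * (45.37 - 0.76)
= 5.91 * 44.61
= 263.6451
R = 23365.55 / 263.6451
= 88.625%

88.625%


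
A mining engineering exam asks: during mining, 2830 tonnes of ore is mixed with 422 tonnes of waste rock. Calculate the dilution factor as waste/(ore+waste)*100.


12.9766%

Total material = ore + waste
= 2830 + 422 = 3252 tonnes
Dilution = waste / total * 100
= 422 / 3252 * 100
= 0.1297662977 * 100
= 12.9766%


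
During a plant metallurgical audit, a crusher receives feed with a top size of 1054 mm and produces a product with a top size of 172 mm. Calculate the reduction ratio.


Reduction ratio = feed size / product size
= 1054 / 172
= 6.1279

6.1279


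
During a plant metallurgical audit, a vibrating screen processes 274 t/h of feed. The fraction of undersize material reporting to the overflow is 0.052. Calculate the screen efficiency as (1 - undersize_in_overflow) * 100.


94.8%

Screen efficiency = (1 - fraction of undersize in overflow) * 100
= (1 - 0.052) * 100
= 0.948 * 100
= 94.8%


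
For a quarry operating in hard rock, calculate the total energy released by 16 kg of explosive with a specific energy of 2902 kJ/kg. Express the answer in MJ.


46.432 MJ

Energy = mass * specific_energy / 1000
= 16 * 2902 / 1000
= 46432 / 1000
= 46.432 MJ


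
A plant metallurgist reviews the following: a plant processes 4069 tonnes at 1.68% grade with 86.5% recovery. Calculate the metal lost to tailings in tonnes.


Total metal in feed:
= 4069 * 1.68 / 100 = 68.3592 tonnes
Metal recovered:
= 68.3592 * 86.5 / 100 = 59.130708 tonnes
Metal lost to tailings:
= 68.3592 - 59.130708
= 9.2285 tonnes

9.2285 tonnes


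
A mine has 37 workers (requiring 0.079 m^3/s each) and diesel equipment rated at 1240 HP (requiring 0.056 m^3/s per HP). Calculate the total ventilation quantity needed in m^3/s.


Airflow for workers:
Q_people = 37 * 0.079 = 2.923 m^3/s
Airflow for diesel equipment:
Q_diesel = 1240 * 0.056 = 69.44 m^3/s
Total ventilation:
Q_total = 2.923 + 69.44
= 72.363 m^3/s

72.363 m^3/s


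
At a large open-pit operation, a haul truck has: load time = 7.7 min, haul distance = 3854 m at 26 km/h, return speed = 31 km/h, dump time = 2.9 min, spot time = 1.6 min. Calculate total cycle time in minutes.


28.5532 min

Convert haul speed to m/min: 26 * 1000/60 = 433.3333333 m/min
Haul time = 3854 / 433.3333333 = 8.893846154 min
Convert return speed to m/min: 31 * 1000/60 = 516.6666667 m/min
Return time = 3854 / 516.6666667 = 7.459354839 min
Total cycle time:
= 7.7 + 8.893846154 + 2.9 + 7.459354839 + 1.6
= 28.5532 min


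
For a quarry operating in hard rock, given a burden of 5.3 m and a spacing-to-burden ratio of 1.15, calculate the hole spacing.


6.095 m

Spacing = burden * ratio
= 5.3 * 1.15
= 6.095 m


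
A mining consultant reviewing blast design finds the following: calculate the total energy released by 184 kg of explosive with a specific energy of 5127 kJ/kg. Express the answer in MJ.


Energy = mass * specific_energy / 1000
= 184 * 5127 / 1000
= 943368 / 1000
= 943.368 MJ

943.368 MJ


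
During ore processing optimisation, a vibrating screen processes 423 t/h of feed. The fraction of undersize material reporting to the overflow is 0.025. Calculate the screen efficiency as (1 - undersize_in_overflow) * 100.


97.5%

Screen efficiency = (1 - fraction of undersize in overflow) * 100
= (1 - 0.025) * 100
= 0.975 * 100
= 97.5%


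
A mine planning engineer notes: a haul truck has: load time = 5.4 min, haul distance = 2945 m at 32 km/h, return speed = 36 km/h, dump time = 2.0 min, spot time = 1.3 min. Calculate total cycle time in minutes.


19.1302 min

Convert haul speed to m/min: 32 * 1000/60 = 533.3333333 m/min
Haul time = 2945 / 533.3333333 = 5.521875 min
Convert return speed to m/min: 36 * 1000/60 = 600 m/min
Return time = 2945 / 600 = 4.908333333 min
Total cycle time:
= 5.4 + 5.521875 + 2.0 + 4.908333333 + 1.3
= 19.1302 min


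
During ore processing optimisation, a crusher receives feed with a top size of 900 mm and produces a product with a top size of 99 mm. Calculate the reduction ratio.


9.0909

Reduction ratio = feed size / product size
= 900 / 99
= 9.0909


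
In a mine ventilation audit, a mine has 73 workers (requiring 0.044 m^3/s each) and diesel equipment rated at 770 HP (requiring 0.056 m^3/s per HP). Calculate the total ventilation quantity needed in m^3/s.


46.332 m^3/s

Airflow for workers:
Q_people = 73 * 0.044 = 3.212 m^3/s
Airflow for diesel equipment:
Q_diesel = 770 * 0.056 = 43.12 m^3/s
Total ventilation:
Q_total = 3.212 + 43.12
= 46.332 m^3/s


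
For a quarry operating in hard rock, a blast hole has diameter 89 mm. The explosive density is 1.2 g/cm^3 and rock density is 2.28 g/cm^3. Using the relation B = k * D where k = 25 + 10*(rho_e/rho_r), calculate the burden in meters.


First, compute k:
rho_e / rho_r = 1.2 / 2.28 = 0.5263157895
k = 25 + 10 * 0.5263157895 = 30.26315789
Then, compute burden:
B = k * D / 1000 = 30.26315789 * 89 / 1000
= 2693.421053 / 1000
= 2.6934 m

2.6934 m


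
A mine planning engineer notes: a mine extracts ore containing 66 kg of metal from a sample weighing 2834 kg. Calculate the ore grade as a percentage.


Ore grade = (metal mass / ore mass) * 100
= (66 / 2834) * 100
= 0.02328863797 * 100
= 2.3289%

2.3289%


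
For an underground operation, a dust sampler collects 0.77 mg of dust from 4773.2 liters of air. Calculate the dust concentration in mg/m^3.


Convert liters to m^3: 1 m^3 = 1000 L
Concentration = mass / volume * 1000
= 0.77 / 4773.2 * 1000
= 0.0001613173552 * 1000
= 0.1613 mg/m^3

0.1613 mg/m^3


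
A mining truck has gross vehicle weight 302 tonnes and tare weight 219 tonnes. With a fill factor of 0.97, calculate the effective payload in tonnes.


Maximum payload = gross - tare
= 302 - 219 = 83 tonnes
Effective payload = max payload * fill factor
= 83 * 0.97
= 80.51 tonnes

80.51 tonnes


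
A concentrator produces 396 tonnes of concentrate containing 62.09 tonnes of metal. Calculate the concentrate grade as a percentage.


15.6793%

Grade = (metal in concentrate / concentrate mass) * 100
= (62.09 / 396) * 100
= 0.1567929293 * 100
= 15.6793%


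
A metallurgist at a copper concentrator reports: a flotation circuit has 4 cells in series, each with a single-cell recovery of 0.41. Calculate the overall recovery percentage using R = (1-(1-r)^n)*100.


87.8826%

Complement of single-cell recovery:
1 - r = 1 - 0.41 = 0.59
Raise to power n:
(1 - r)^4 = 0.59^4 = 0.12117361
Overall recovery:
R = (1 - 0.12117361) * 100
= 87.8826%


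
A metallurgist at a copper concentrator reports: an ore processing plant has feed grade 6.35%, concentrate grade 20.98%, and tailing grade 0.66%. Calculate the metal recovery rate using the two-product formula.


Using the two-product formula:
R = 100 * c * (f - t) / (f * (c - t))
Numerator = 100 * 20.98 * (6.35 - 0.66)
= 100 * 20.98 * 5.69
= 11937.62
Denominator = 6.35 * (20.98 - 0.66)
= 6.35 * 20.32
= 129.032
R = 11937.62 / 129.032
= 92.5167%

92.5167%


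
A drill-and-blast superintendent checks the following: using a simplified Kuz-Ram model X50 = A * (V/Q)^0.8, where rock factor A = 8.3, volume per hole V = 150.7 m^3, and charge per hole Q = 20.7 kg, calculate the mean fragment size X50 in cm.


40.6249 cm

Compute V/Q:
V/Q = 150.7 / 20.7 = 7.280193237
Raise to the power 0.8:
(V/Q)^0.8 = 7.280193237^0.8 = 4.894567538
Multiply by A:
X50 = 8.3 * 4.894567538
= 40.6249 cm


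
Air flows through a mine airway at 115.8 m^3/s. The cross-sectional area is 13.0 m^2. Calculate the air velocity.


8.9077 m/s

Velocity = flow rate / cross-sectional area
= 115.8 / 13.0
= 8.9077 m/s


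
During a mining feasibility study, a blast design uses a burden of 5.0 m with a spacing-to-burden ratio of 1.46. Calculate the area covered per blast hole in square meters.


36.5 m^2

First, find the spacing:
Spacing = burden * ratio = 5.0 * 1.46
= 7.3 m
Then, calculate the area:
Area = burden * spacing = 5.0 * 7.3
= 36.5 m^2


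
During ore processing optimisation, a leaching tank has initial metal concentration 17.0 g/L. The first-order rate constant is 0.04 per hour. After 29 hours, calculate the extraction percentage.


68.6514%

Compute the exponent:
-k * t = -0.04 * 29 = -1.16
Remaining concentration:
C = 17.0 * exp(-1.16)
= 17.0 * 0.3134861809
= 5.329265075 g/L
Extracted = 17.0 - 5.329265075 = 11.67073492 g/L
Extraction % = 11.67073492 / 17.0 * 100
= 68.6514%


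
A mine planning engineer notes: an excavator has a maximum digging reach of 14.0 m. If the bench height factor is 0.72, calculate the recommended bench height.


10.08 m

Bench height = reach * factor
= 14.0 * 0.72
= 10.08 m


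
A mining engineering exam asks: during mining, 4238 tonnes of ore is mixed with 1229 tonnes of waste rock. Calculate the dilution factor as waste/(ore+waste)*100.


Total material = ore + waste
= 4238 + 1229 = 5467 tonnes
Dilution = waste / total * 100
= 1229 / 5467 * 100
= 0.2248033656 * 100
= 22.4803%

22.4803%


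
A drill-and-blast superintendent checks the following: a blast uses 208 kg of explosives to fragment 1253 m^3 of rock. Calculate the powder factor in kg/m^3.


Powder factor = explosive mass / rock volume
= 208 / 1253
= 0.166 kg/m^3

0.166 kg/m^3


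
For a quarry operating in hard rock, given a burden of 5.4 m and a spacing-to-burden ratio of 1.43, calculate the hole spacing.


7.722 m

Spacing = burden * ratio
= 5.4 * 1.43
= 7.722 m


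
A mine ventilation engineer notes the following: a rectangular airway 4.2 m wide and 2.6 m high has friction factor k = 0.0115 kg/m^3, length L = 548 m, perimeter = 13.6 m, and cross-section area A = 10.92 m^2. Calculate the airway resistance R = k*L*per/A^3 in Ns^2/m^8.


Compute the numerator:
k * L * per = 0.0115 * 548 * 13.6
= 85.7072
Compute the denominator:
A^3 = 10.92^3 = 1302.170688
Resistance:
R = 85.7072 / 1302.170688
= 0.0658 Ns^2/m^8

0.0658 Ns^2/m^8


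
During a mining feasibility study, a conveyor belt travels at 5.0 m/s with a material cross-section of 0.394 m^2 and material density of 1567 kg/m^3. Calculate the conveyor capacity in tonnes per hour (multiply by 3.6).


Volumetric flow = speed * area
= 5.0 * 0.394 = 1.97 m^3/s
Mass flow = volumetric * density
= 1.97 * 1567 = 3086.99 kg/s
Convert to t/h: multiply by 3.6
Capacity = 3086.99 * 3.6
= 11113.164 t/h

11113.164 t/h


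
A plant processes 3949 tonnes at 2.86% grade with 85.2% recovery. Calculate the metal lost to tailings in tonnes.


16.7153 tonnes

Total metal in feed:
= 3949 * 2.86 / 100 = 112.9414 tonnes
Metal recovered:
= 112.9414 * 85.2 / 100 = 96.2260728 tonnes
Metal lost to tailings:
= 112.9414 - 96.2260728
= 16.7153 tonnes


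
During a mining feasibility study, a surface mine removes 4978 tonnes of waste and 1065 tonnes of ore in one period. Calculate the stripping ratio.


4.6742

Stripping ratio = waste tonnage / ore tonnage
= 4978 / 1065
= 4.6742


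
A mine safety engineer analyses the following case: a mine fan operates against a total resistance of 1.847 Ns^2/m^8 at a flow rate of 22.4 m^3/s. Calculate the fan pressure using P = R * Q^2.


926.7507 Pa

Compute Q^2:
Q^2 = 22.4^2 = 501.76
Compute pressure:
P = R * Q^2 = 1.847 * 501.76
= 926.7507 Pa


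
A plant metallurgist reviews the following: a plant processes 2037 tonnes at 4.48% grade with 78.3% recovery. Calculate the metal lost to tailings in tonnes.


Total metal in feed:
= 2037 * 4.48 / 100 = 91.2576 tonnes
Metal recovered:
= 91.2576 * 78.3 / 100 = 71.4547008 tonnes
Metal lost to tailings:
= 91.2576 - 71.4547008
= 19.8029 tonnes

19.8029 tonnes


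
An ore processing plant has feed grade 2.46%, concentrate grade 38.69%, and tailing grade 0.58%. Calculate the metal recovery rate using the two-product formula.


77.5859%

Using the two-product formula:
R = 100 * c * (f - t) / (f * (c - t))
Numerator = 100 * 38.69 * (2.46 - 0.58)
= 100 * 38.69 * 1.88
= 7273.72
Denominator = 2.46 * (38.69 - 0.58)
= 2.46 * 38.11
= 93.7506
R = 7273.72 / 93.7506
= 77.5859%


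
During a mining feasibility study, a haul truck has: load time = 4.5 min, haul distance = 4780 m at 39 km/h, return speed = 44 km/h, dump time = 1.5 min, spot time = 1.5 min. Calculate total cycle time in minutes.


Convert haul speed to m/min: 39 * 1000/60 = 650 m/min
Haul time = 4780 / 650 = 7.353846154 min
Convert return speed to m/min: 44 * 1000/60 = 733.3333333 m/min
Return time = 4780 / 733.3333333 = 6.518181818 min
Total cycle time:
= 4.5 + 7.353846154 + 1.5 + 6.518181818 + 1.5
= 21.372 min

21.372 min


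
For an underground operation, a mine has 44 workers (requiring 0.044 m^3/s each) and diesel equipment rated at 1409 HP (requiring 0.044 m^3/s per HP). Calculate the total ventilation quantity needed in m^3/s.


63.932 m^3/s

Airflow for workers:
Q_people = 44 * 0.044 = 1.936 m^3/s
Airflow for diesel equipment:
Q_diesel = 1409 * 0.044 = 61.996 m^3/s
Total ventilation:
Q_total = 1.936 + 61.996
= 63.932 m^3/s


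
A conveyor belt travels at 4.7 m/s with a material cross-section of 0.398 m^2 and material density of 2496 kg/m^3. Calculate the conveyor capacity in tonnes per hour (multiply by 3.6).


16808.4634 t/h

Volumetric flow = speed * area
= 4.7 * 0.398 = 1.8706 m^3/s
Mass flow = volumetric * density
= 1.8706 * 2496 = 4669.0176 kg/s
Convert to t/h: multiply by 3.6
Capacity = 4669.0176 * 3.6
= 16808.4634 t/h


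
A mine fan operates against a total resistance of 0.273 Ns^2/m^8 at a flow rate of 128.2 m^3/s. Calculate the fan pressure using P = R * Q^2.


Compute Q^2:
Q^2 = 128.2^2 = 16435.24
Compute pressure:
P = R * Q^2 = 0.273 * 16435.24
= 4486.8205 Pa

4486.8205 Pa


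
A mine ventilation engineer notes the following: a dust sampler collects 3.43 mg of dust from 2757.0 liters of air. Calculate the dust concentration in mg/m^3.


Convert liters to m^3: 1 m^3 = 1000 L
Concentration = mass / volume * 1000
= 3.43 / 2757.0 * 1000
= 0.001244105912 * 1000
= 1.2441 mg/m^3

1.2441 mg/m^3


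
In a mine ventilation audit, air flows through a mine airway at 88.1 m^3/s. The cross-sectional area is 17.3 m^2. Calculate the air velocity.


Velocity = flow rate / cross-sectional area
= 88.1 / 17.3
= 5.0925 m/s

5.0925 m/s


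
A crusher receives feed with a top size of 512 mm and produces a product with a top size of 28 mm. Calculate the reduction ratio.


Reduction ratio = feed size / product size
= 512 / 28
= 18.2857

18.2857


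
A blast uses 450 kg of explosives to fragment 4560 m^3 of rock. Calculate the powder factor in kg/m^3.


0.0987 kg/m^3

Powder factor = explosive mass / rock volume
= 450 / 4560
= 0.0987 kg/m^3


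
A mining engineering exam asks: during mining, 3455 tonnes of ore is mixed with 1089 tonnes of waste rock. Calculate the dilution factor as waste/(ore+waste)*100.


23.9657%

Total material = ore + waste
= 3455 + 1089 = 4544 tonnes
Dilution = waste / total * 100
= 1089 / 4544 * 100
= 0.2396566901 * 100
= 23.9657%


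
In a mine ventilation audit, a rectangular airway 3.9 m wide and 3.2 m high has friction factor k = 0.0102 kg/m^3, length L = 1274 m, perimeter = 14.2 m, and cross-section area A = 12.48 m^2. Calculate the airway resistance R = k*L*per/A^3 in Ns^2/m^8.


0.0949 Ns^2/m^8

Compute the numerator:
k * L * per = 0.0102 * 1274 * 14.2
= 184.52616
Compute the denominator:
A^3 = 12.48^3 = 1943.764992
Resistance:
R = 184.52616 / 1943.764992
= 0.0949 Ns^2/m^8
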